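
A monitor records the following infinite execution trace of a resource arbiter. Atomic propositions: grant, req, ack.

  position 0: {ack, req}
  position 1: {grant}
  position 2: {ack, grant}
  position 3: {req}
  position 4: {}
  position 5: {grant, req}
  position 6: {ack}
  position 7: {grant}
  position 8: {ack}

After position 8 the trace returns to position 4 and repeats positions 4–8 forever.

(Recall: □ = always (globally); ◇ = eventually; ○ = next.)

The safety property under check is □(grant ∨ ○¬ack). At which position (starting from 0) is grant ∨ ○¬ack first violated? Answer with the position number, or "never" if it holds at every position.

never

grant ∨ ○¬ack holds at every position 0..8, and those are all the positions the trace ever visits, so the invariant □(grant ∨ ○¬ack) is never violated.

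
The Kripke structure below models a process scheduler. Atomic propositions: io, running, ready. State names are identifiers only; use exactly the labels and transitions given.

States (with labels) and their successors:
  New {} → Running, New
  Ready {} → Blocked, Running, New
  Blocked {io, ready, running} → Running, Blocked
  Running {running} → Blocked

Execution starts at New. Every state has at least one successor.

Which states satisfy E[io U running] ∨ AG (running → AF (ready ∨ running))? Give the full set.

{New, Ready, Blocked, Running}

States satisfying io: {Blocked}.
States satisfying running: {Blocked, Running}.
States satisfying E[io U running]: {Blocked, Running}.
States satisfying running → AF (ready ∨ running): {New, Ready, Blocked, Running}.
States satisfying AG (running → AF (ready ∨ running)): {New, Ready, Blocked, Running}.
States satisfying E[io U running] ∨ AG (running → AF (ready ∨ running)): {New, Ready, Blocked, Running}.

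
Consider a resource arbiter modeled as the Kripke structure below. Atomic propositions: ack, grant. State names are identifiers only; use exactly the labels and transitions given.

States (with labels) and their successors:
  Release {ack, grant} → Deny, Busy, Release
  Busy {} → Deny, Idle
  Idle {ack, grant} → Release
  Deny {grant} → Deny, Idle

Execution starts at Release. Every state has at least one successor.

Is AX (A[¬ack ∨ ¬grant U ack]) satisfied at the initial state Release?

States satisfying A[¬ack ∨ ¬grant U ack]: {Release, Idle}.
States satisfying AX (A[¬ack ∨ ¬grant U ack]): {Idle}.
Release ∉ Sat(AX (A[¬ack ∨ ¬grant U ack])).

Violated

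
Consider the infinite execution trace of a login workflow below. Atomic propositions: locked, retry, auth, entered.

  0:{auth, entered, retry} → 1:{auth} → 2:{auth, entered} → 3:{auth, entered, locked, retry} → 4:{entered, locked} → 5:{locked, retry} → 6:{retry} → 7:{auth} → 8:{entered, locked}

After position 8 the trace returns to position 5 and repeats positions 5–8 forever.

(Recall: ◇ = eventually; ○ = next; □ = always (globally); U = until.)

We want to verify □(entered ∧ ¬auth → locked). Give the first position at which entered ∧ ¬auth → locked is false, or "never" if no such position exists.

never

entered ∧ ¬auth → locked holds at every position 0..8, and those are all the positions the trace ever visits, so the invariant □(entered ∧ ¬auth → locked) is never violated.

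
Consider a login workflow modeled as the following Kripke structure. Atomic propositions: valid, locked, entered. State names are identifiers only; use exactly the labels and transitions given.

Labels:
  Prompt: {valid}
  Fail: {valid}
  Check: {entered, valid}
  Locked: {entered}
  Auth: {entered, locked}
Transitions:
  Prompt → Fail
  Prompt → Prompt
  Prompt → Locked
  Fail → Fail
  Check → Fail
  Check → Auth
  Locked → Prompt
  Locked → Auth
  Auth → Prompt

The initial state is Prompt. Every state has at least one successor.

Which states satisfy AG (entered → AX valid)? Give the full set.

{Fail}

States satisfying entered → AX valid: {Prompt, Fail, Auth}.
States satisfying AG (entered → AX valid): {Fail}.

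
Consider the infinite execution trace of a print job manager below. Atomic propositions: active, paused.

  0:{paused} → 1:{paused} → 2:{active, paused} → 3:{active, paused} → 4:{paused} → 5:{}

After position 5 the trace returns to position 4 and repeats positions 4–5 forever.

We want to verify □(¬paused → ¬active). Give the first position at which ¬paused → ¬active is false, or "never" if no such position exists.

¬paused → ¬active holds at every position 0..5, and those are all the positions the trace ever visits, so the invariant □(¬paused → ¬active) is never violated.

never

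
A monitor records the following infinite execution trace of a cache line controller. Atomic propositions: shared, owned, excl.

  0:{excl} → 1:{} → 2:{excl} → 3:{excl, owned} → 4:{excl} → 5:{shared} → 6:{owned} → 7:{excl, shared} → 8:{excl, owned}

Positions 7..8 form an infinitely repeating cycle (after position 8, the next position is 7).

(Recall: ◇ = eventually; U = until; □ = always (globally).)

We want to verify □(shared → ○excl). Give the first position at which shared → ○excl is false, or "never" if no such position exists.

5

Check shared → ○excl at each position in order: 0 ✓, 1 ✓, 2 ✓, 3 ✓, 4 ✓.
At position 5 the labels are {shared} and the next position 6 has {owned}, so shared → ○excl is false there. This is the first violation.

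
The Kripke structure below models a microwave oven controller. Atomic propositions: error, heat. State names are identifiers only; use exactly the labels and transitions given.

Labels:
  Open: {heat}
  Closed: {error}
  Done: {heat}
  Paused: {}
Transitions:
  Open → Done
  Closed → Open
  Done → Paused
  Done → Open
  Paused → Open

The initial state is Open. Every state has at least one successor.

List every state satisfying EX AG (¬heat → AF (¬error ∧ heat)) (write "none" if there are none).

States satisfying AG (¬heat → AF (¬error ∧ heat)): {Open, Closed, Done, Paused}.
States satisfying EX AG (¬heat → AF (¬error ∧ heat)): {Open, Closed, Done, Paused}.

{Open, Closed, Done, Paused}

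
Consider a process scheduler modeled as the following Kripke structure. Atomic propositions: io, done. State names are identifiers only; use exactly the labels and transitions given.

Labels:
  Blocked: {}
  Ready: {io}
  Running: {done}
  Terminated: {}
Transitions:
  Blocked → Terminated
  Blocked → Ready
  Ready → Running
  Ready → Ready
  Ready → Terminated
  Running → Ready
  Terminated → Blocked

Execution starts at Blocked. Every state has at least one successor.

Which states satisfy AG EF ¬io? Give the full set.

{Blocked, Ready, Running, Terminated}

States satisfying EF ¬io: {Blocked, Ready, Running, Terminated}.
States satisfying AG EF ¬io: {Blocked, Ready, Running, Terminated}.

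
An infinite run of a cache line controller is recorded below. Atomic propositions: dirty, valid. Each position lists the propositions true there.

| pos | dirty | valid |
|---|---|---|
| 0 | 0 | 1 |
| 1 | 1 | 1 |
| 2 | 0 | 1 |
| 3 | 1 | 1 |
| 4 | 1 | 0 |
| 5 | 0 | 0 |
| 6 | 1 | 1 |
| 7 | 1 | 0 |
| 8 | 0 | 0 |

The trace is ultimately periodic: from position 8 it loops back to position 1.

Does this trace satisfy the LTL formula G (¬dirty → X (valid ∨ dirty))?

Yes

¬dirty → X (valid ∨ dirty) holds at every position 0..8, and those are all positions ever visited, so G (¬dirty → X (valid ∨ dirty)) holds.
Positions where ¬dirty holds: 0, 2, 5, 8.
Check X (valid ∨ dirty) at each: 0→ok, 2→ok, 5→ok, 8→ok.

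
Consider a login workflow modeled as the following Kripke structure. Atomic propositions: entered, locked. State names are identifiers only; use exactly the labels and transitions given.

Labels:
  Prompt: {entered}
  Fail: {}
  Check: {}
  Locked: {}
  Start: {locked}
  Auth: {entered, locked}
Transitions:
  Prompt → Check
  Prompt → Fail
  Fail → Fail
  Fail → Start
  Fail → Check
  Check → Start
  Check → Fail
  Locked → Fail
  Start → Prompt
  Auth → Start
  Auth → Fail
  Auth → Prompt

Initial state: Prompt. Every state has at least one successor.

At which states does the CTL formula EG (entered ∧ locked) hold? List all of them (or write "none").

States satisfying entered ∧ locked: {Auth}.
States satisfying EG (entered ∧ locked): ∅.

none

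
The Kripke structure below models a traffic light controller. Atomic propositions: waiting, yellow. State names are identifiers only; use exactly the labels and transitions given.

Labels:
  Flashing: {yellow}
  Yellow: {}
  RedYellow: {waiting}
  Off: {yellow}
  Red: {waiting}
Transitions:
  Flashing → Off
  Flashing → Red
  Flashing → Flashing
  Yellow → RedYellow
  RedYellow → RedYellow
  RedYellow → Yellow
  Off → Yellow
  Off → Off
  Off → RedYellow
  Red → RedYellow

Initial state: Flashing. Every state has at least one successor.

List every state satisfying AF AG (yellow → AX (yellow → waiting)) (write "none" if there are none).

States satisfying AG (yellow → AX (yellow → waiting)): {Yellow, RedYellow, Red}.
States satisfying AF AG (yellow → AX (yellow → waiting)): {Yellow, RedYellow, Red}.

{Yellow, RedYellow, Red}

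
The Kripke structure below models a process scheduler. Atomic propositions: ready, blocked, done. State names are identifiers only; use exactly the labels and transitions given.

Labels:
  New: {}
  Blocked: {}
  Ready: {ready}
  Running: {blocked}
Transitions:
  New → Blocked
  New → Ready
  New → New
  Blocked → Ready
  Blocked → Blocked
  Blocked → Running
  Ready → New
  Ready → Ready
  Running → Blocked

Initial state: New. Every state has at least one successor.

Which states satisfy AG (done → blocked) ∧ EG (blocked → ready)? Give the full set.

{New, Blocked, Ready}

States satisfying done → blocked: {New, Blocked, Ready, Running}.
States satisfying AG (done → blocked): {New, Blocked, Ready, Running}.
States satisfying blocked → ready: {New, Blocked, Ready}.
States satisfying EG (blocked → ready): {New, Blocked, Ready}.
States satisfying AG (done → blocked) ∧ EG (blocked → ready): {New, Blocked, Ready}.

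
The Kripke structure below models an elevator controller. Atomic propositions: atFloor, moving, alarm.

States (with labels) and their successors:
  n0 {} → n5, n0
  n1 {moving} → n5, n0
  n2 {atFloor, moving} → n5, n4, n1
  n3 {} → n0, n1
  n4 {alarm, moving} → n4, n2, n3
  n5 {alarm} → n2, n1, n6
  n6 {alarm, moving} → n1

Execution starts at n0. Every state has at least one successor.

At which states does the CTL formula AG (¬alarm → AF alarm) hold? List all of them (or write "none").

States satisfying ¬alarm → AF alarm: {n4, n5, n6}.
States satisfying AG (¬alarm → AF alarm): ∅.

none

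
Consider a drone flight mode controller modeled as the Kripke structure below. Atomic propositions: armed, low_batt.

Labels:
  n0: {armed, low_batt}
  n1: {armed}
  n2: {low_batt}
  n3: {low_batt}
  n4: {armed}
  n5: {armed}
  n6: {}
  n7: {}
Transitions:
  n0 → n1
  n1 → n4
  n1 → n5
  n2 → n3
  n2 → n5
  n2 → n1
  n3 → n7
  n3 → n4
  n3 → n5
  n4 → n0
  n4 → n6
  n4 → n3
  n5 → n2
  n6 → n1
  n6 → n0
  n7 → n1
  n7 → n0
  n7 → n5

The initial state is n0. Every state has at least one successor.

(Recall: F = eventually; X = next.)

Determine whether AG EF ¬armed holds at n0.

Satisfied

States satisfying EF ¬armed: {n0, n1, n2, n3, n4, n5, n6, n7}.
States satisfying AG EF ¬armed: {n0, n1, n2, n3, n4, n5, n6, n7}.
Every state reachable from n0 satisfies EF ¬armed.
n0 ∈ Sat(AG EF ¬armed).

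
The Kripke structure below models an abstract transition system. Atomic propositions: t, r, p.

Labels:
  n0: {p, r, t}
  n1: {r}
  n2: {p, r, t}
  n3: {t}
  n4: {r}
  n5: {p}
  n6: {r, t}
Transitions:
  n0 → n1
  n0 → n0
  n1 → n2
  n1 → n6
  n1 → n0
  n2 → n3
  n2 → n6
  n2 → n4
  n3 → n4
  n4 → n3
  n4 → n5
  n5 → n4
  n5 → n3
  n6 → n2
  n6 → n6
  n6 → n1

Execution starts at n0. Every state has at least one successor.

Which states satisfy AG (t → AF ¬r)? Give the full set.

States satisfying t → AF ¬r: {n1, n3, n4, n5}.
States satisfying AG (t → AF ¬r): {n3, n4, n5}.

{n3, n4, n5}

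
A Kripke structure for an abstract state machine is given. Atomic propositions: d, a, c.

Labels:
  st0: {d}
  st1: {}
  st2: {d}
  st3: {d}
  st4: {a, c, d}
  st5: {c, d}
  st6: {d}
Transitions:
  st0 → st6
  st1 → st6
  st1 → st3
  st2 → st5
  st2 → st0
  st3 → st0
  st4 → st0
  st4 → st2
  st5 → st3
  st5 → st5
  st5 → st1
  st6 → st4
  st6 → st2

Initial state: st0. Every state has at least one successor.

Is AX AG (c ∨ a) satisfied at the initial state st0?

Does not hold

States satisfying AG (c ∨ a): ∅.
States satisfying AX AG (c ∨ a): ∅.
st0 ∉ Sat(AX AG (c ∨ a)).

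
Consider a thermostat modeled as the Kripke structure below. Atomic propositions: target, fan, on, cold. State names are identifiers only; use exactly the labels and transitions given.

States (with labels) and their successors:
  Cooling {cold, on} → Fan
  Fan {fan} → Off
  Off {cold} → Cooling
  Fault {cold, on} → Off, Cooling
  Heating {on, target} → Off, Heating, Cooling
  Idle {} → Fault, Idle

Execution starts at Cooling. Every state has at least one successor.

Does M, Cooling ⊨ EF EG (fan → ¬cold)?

States satisfying EG (fan → ¬cold): {Cooling, Fan, Off, Fault, Heating, Idle}.
States satisfying EF EG (fan → ¬cold): {Cooling, Fan, Off, Fault, Heating, Idle}.
Some path from Cooling reaches a state where EG (fan → ¬cold) holds.
Cooling ∈ Sat(EF EG (fan → ¬cold)).

Satisfied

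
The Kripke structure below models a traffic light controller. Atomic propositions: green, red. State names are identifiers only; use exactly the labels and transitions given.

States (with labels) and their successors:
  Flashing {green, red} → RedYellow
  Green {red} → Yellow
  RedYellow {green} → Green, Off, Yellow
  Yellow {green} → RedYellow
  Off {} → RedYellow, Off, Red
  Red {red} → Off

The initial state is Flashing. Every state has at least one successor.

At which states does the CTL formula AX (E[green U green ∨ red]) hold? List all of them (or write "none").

States satisfying E[green U green ∨ red]: {Flashing, Green, RedYellow, Yellow, Red}.
States satisfying AX (E[green U green ∨ red]): {Flashing, Green, Yellow}.

{Flashing, Green, Yellow}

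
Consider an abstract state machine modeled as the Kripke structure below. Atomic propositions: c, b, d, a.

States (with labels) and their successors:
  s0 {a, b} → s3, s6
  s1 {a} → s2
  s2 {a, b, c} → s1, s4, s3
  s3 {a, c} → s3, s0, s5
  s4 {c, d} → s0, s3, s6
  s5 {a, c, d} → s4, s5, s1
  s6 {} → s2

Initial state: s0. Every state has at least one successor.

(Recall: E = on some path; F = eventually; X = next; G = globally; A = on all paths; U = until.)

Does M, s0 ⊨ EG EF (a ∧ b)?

States satisfying EF (a ∧ b): {s0, s1, s2, s3, s4, s5, s6}.
States satisfying EG EF (a ∧ b): {s0, s1, s2, s3, s4, s5, s6}.
s0 ∈ Sat(EG EF (a ∧ b)).

Yes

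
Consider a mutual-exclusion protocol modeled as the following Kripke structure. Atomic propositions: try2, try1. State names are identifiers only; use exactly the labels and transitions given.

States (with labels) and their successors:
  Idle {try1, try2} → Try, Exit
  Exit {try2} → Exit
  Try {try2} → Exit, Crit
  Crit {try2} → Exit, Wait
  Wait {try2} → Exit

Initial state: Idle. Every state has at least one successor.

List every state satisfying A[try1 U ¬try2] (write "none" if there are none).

States satisfying try1: {Idle}.
States satisfying ¬try2: ∅.
States satisfying A[try1 U ¬try2]: ∅.

none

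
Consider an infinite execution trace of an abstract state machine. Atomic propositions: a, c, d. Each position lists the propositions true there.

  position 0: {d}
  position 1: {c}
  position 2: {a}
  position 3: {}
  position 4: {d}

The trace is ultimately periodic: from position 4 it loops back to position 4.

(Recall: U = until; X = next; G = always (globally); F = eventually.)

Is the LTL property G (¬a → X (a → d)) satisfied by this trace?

¬a → X (a → d) must hold at every position from 0 onward. It fails at position 1, so G (¬a → X (a → d)) is false.
Positions where ¬a holds: 0, 1, 3, 4.
Check X (a → d) at each: 0→ok, 1→fails, 3→ok, 4→ok.

No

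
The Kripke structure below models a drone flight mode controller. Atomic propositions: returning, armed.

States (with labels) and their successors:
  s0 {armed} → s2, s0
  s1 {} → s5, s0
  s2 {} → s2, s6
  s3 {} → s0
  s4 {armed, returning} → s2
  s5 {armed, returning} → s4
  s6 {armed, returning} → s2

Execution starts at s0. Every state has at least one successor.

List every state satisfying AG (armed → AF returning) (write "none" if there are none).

States satisfying armed → AF returning: {s1, s2, s3, s4, s5, s6}.
States satisfying AG (armed → AF returning): {s2, s4, s5, s6}.

{s2, s4, s5, s6}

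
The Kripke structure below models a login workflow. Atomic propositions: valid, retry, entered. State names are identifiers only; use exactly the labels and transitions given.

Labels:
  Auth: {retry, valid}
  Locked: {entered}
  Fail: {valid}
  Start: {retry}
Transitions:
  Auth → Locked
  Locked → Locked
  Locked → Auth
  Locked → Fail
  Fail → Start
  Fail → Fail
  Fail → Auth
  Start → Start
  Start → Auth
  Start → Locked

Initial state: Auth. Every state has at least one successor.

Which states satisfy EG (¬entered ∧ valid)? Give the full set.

States satisfying ¬entered ∧ valid: {Auth, Fail}.
States satisfying EG (¬entered ∧ valid): {Fail}.

{Fail}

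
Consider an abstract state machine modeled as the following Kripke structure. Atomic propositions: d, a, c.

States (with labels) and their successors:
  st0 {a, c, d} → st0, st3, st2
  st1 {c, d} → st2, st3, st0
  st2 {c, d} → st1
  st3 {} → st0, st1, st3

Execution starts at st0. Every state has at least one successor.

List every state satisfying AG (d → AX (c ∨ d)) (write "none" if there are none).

none

States satisfying d → AX (c ∨ d): {st2, st3}.
States satisfying AG (d → AX (c ∨ d)): ∅.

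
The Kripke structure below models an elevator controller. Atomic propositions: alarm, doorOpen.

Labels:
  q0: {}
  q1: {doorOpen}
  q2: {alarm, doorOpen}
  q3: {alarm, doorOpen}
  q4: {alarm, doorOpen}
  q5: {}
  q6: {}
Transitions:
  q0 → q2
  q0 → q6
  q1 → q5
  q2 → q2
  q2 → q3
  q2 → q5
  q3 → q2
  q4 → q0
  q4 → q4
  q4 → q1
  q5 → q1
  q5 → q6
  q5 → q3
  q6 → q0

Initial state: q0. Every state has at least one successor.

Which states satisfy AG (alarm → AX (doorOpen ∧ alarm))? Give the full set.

none

States satisfying alarm → AX (doorOpen ∧ alarm): {q0, q1, q3, q5, q6}.
States satisfying AG (alarm → AX (doorOpen ∧ alarm)): ∅.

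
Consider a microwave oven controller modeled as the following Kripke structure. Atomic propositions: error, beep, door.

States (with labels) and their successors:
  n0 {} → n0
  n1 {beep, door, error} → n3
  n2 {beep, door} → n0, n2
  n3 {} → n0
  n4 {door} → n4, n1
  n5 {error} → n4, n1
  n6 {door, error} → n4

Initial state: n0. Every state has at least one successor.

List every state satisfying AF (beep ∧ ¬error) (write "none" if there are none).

{n2}

States satisfying beep ∧ ¬error: {n2}.
States satisfying AF (beep ∧ ¬error): {n2}.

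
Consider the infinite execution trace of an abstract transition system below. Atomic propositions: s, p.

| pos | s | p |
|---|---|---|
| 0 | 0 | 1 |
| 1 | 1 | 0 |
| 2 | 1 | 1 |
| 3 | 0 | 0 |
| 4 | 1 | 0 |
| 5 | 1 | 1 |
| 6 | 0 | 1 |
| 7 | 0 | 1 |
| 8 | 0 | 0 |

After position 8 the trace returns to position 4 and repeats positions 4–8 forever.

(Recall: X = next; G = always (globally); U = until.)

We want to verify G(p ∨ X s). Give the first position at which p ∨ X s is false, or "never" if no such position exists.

never

p ∨ X s holds at every position 0..8, and those are all the positions the trace ever visits, so the invariant G(p ∨ X s) is never violated.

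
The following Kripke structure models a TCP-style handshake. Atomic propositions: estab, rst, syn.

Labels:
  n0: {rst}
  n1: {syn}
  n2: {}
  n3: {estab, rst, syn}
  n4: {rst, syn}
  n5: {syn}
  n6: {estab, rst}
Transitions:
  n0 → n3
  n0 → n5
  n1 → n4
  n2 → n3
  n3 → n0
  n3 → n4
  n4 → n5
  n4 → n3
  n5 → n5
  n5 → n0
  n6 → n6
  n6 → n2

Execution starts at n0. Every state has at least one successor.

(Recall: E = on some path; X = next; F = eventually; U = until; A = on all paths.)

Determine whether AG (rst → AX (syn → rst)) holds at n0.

Violated

States satisfying rst → AX (syn → rst): {n1, n2, n3, n5, n6}.
States satisfying AG (rst → AX (syn → rst)): ∅.
n0 is reachable from n0 and violates rst → AX (syn → rst), so AG fails at n0.
n0 ∉ Sat(AG (rst → AX (syn → rst))).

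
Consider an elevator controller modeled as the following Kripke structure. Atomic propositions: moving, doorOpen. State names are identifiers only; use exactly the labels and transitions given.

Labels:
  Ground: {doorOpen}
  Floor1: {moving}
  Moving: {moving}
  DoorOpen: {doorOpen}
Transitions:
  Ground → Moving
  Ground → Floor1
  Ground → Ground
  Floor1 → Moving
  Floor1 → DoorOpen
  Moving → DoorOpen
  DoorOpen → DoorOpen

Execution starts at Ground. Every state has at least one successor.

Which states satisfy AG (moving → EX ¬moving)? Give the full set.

States satisfying moving → EX ¬moving: {Ground, Floor1, Moving, DoorOpen}.
States satisfying AG (moving → EX ¬moving): {Ground, Floor1, Moving, DoorOpen}.

{Ground, Floor1, Moving, DoorOpen}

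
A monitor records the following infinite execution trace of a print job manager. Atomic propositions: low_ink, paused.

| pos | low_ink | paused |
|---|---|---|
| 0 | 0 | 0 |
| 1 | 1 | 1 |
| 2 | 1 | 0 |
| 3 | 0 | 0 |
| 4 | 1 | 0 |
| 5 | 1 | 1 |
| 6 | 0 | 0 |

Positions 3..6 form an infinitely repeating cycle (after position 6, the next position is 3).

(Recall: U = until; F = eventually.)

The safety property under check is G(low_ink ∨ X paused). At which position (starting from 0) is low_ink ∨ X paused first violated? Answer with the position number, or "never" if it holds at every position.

3

Check low_ink ∨ X paused at each position in order: 0 ✓, 1 ✓, 2 ✓.
At position 3 the labels are {} and the next position 4 has {low_ink}, so low_ink ∨ X paused is false there. This is the first violation.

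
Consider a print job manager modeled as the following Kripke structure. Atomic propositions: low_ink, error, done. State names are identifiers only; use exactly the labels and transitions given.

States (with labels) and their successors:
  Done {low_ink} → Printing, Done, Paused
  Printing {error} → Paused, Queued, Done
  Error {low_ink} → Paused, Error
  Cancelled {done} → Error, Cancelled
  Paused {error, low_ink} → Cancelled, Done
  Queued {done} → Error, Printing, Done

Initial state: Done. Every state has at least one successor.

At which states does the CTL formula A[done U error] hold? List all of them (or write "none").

States satisfying done: {Cancelled, Queued}.
States satisfying error: {Printing, Paused}.
States satisfying A[done U error]: {Printing, Paused}.

{Printing, Paused}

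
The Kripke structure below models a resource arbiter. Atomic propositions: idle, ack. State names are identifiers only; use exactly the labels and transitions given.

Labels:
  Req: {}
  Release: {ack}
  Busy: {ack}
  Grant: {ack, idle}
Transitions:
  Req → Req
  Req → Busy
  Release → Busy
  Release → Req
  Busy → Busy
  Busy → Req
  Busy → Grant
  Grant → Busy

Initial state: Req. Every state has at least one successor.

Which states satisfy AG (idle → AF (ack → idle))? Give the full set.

{Req, Release, Busy, Grant}

States satisfying idle → AF (ack → idle): {Req, Release, Busy, Grant}.
States satisfying AG (idle → AF (ack → idle)): {Req, Release, Busy, Grant}.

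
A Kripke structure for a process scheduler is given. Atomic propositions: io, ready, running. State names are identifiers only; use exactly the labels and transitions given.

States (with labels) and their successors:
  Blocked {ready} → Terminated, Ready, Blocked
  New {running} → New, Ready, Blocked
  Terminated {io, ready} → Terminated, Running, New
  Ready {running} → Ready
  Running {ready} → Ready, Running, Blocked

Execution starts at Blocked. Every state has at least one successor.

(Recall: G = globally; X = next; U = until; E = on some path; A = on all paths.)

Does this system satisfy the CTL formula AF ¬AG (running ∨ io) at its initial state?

Yes

States satisfying ¬AG (running ∨ io): {Blocked, New, Terminated, Running}.
States satisfying AF ¬AG (running ∨ io): {Blocked, New, Terminated, Running}.
Blocked ∈ Sat(AF ¬AG (running ∨ io)).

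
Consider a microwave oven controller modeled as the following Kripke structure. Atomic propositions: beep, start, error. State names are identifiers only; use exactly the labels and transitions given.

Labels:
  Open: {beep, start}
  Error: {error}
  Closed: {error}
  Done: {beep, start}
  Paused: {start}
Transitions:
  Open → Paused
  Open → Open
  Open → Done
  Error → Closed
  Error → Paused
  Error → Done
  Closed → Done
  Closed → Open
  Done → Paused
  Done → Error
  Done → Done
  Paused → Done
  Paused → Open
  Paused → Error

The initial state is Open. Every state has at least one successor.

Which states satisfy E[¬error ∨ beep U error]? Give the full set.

States satisfying ¬error ∨ beep: {Open, Done, Paused}.
States satisfying error: {Error, Closed}.
States satisfying E[¬error ∨ beep U error]: {Open, Error, Closed, Done, Paused}.

{Open, Error, Closed, Done, Paused}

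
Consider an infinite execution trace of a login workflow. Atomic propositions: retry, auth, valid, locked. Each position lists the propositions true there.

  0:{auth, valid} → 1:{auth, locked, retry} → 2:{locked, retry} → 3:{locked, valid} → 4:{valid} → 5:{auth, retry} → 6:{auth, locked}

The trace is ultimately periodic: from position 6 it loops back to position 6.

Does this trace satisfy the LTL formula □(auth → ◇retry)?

auth → ◇retry must hold at every position from 0 onward. It fails at position 6, so □(auth → ◇retry) is false.
Positions where auth holds: 0, 1, 5, 6.
Check ◇retry at each: 0→ok, 1→ok, 5→ok, 6→fails.

Does not hold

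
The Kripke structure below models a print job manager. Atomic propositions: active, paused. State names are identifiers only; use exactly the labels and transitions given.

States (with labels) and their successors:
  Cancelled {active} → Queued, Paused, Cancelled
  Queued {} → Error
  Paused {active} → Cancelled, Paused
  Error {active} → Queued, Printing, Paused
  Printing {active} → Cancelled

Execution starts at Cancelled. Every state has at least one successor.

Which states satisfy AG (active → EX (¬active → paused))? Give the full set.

{Cancelled, Queued, Paused, Error, Printing}

States satisfying active → EX (¬active → paused): {Cancelled, Queued, Paused, Error, Printing}.
States satisfying AG (active → EX (¬active → paused)): {Cancelled, Queued, Paused, Error, Printing}.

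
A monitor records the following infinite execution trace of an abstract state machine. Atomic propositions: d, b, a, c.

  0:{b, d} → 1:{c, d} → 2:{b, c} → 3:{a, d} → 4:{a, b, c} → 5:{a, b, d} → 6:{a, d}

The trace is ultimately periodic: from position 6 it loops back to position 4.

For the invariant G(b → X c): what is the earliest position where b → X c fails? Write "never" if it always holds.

Check b → X c at each position in order: 0 ✓, 1 ✓.
At position 2 the labels are {b, c} and the next position 3 has {a, d}, so b → X c is false there. This is the first violation.

2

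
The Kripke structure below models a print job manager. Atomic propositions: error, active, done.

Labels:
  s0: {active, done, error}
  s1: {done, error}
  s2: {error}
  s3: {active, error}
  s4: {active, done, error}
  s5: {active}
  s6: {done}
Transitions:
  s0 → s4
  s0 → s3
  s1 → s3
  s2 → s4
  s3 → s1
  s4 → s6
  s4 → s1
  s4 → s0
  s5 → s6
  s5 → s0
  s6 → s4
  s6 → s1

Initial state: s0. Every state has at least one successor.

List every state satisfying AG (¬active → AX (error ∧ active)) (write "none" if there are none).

States satisfying ¬active → AX (error ∧ active): {s0, s1, s2, s3, s4, s5}.
States satisfying AG (¬active → AX (error ∧ active)): {s1, s3}.

{s1, s3}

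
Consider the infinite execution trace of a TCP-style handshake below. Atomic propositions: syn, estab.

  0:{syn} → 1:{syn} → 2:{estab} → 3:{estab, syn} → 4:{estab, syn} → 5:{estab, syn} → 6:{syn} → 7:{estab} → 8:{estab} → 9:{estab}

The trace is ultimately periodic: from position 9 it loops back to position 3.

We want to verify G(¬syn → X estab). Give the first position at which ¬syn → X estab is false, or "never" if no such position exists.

never

¬syn → X estab holds at every position 0..9, and those are all the positions the trace ever visits, so the invariant G(¬syn → X estab) is never violated.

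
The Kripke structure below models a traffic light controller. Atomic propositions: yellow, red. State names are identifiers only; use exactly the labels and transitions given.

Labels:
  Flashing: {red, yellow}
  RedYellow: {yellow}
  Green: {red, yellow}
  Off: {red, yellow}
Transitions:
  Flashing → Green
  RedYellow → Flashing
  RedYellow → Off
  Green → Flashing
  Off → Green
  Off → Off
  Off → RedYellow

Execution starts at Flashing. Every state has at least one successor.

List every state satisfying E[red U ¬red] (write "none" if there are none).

States satisfying red: {Flashing, Green, Off}.
States satisfying ¬red: {RedYellow}.
States satisfying E[red U ¬red]: {RedYellow, Off}.

{RedYellow, Off}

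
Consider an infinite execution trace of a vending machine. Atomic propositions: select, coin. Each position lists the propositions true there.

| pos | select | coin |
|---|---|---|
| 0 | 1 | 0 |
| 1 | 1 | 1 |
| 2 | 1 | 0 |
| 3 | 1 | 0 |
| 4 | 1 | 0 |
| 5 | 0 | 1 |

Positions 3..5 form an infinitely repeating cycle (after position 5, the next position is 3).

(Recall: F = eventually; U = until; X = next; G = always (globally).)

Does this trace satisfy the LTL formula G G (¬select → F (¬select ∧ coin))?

G (¬select → F (¬select ∧ coin)) holds at every position 0..5, and those are all positions ever visited, so G G (¬select → F (¬select ∧ coin)) holds.

Holds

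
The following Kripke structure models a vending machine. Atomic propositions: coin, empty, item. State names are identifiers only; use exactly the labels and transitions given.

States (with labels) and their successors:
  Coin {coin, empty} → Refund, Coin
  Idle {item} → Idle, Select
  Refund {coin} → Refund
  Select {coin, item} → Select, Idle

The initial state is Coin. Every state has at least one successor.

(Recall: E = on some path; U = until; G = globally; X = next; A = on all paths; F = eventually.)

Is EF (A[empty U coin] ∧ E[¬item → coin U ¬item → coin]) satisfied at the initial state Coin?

States satisfying A[empty U coin] ∧ E[¬item → coin U ¬item → coin]: {Coin, Refund, Select}.
States satisfying EF (A[empty U coin] ∧ E[¬item → coin U ¬item → coin]): {Coin, Idle, Refund, Select}.
Some path from Coin reaches a state where A[empty U coin] ∧ E[¬item → coin U ¬item → coin] holds.
Coin ∈ Sat(EF (A[empty U coin] ∧ E[¬item → coin U ¬item → coin])).

Yes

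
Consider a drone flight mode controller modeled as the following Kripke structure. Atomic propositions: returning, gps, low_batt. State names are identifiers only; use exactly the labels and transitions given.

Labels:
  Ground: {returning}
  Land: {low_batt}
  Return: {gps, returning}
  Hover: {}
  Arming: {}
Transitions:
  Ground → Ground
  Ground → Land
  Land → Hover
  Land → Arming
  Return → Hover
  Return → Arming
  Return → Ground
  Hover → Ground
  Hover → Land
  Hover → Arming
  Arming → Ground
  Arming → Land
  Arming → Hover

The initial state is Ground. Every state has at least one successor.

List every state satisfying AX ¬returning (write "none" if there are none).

States satisfying ¬returning: {Land, Hover, Arming}.
States satisfying AX ¬returning: {Land}.

{Land}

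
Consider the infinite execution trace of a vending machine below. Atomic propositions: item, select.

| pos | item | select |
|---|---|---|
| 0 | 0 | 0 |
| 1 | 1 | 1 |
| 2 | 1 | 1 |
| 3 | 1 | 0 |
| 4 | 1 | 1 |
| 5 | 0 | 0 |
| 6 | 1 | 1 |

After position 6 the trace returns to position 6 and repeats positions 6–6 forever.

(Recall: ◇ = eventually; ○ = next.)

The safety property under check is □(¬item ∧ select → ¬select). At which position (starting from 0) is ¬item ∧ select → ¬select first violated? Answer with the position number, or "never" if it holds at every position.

¬item ∧ select → ¬select holds at every position 0..6, and those are all the positions the trace ever visits, so the invariant □(¬item ∧ select → ¬select) is never violated.

never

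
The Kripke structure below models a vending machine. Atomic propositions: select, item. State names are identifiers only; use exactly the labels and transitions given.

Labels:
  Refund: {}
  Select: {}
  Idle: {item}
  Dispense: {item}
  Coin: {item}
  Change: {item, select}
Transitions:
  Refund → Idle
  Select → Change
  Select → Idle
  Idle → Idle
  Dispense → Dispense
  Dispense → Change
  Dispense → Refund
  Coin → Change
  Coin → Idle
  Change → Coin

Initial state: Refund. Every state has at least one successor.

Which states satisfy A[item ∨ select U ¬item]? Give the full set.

{Refund, Select}

States satisfying item ∨ select: {Idle, Dispense, Coin, Change}.
States satisfying ¬item: {Refund, Select}.
States satisfying A[item ∨ select U ¬item]: {Refund, Select}.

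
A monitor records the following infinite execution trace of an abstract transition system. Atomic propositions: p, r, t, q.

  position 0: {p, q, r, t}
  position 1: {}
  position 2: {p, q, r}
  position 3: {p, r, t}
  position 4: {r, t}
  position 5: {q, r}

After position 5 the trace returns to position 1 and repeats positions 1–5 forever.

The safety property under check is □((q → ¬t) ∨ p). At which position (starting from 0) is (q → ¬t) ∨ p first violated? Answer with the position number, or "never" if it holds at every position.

(q → ¬t) ∨ p holds at every position 0..5, and those are all the positions the trace ever visits, so the invariant □((q → ¬t) ∨ p) is never violated.

never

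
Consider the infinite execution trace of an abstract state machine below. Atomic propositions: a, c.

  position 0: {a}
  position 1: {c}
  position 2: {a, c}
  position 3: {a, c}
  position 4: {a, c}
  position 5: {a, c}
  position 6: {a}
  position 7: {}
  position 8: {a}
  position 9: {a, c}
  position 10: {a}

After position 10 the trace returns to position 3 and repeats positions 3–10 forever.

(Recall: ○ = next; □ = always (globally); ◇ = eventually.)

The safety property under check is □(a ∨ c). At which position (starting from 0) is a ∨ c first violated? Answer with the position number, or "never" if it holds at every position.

7

Check a ∨ c at each position in order: 0 ✓, 1 ✓, 2 ✓, 3 ✓, 4 ✓, 5 ✓, 6 ✓.
At position 7 the labels are {}, so a ∨ c is false there. This is the first violation.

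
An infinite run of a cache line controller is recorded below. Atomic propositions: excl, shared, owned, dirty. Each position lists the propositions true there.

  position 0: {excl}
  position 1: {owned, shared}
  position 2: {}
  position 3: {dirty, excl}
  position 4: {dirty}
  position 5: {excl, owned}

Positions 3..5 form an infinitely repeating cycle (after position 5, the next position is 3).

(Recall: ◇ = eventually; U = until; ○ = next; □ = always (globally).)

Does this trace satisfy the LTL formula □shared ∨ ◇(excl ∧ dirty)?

Yes

shared must hold at every position from 0 onward. It fails at position 0, so □shared is false.
excl ∧ dirty holds at position 3, which is reachable from 0, so ◇(excl ∧ dirty) holds.
At position 0: □shared is false; ◇(excl ∧ dirty) is true; so □shared ∨ ◇(excl ∧ dirty) is true.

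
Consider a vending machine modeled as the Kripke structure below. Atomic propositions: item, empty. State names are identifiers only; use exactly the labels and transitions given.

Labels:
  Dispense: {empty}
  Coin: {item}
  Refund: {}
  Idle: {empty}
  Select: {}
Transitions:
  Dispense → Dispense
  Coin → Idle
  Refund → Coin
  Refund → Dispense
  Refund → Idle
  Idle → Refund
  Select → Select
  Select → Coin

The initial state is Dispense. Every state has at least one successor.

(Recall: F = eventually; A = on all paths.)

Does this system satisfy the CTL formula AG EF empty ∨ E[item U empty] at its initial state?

Holds

States satisfying EF empty: {Dispense, Coin, Refund, Idle, Select}.
States satisfying AG EF empty: {Dispense, Coin, Refund, Idle, Select}.
States satisfying item: {Coin}.
States satisfying empty: {Dispense, Idle}.
States satisfying E[item U empty]: {Dispense, Coin, Idle}.
States satisfying AG EF empty ∨ E[item U empty]: {Dispense, Coin, Refund, Idle, Select}.
Dispense ∈ Sat(AG EF empty ∨ E[item U empty]).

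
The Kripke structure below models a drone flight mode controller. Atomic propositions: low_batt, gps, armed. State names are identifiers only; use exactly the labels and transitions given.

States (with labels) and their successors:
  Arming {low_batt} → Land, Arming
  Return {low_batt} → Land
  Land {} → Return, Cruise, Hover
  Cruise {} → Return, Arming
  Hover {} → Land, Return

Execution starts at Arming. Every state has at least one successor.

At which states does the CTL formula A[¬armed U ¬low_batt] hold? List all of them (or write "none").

States satisfying ¬armed: {Arming, Return, Land, Cruise, Hover}.
States satisfying ¬low_batt: {Land, Cruise, Hover}.
States satisfying A[¬armed U ¬low_batt]: {Return, Land, Cruise, Hover}.

{Return, Land, Cruise, Hover}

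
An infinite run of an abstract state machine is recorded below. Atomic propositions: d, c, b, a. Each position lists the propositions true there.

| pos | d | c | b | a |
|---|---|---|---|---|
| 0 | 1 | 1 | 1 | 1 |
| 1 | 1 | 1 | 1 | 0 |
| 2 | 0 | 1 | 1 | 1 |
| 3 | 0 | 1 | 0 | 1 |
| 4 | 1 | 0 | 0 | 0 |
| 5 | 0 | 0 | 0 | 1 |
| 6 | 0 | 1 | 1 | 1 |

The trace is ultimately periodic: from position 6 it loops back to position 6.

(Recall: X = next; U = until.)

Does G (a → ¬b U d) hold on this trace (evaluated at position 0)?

Violated

a → ¬b U d must hold at every position from 0 onward. It fails at position 2, so G (a → ¬b U d) is false.
Positions where a holds: 0, 2, 3, 5, 6.
Check ¬b U d at each: 0→ok, 2→fails, 3→ok, 5→fails, 6→fails.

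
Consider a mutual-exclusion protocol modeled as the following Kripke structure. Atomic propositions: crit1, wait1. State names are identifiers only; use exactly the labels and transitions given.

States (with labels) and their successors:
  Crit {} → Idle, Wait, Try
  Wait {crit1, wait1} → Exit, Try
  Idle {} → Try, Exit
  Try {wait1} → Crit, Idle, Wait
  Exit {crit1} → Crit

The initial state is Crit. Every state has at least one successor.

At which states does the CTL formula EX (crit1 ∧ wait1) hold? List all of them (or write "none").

States satisfying crit1 ∧ wait1: {Wait}.
States satisfying EX (crit1 ∧ wait1): {Crit, Try}.

{Crit, Try}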